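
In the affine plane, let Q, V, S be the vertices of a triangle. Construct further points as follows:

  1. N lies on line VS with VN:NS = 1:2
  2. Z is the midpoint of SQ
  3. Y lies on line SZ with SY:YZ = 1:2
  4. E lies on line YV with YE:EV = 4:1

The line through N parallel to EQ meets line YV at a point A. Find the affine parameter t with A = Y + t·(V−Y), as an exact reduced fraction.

t = 46/75

Assign Q = (0, 0), V = (1, 0), S = (0, 1) — the answer is frame-independent, so this choice is without loss of generality.
1. N lies on line VS with VN:NS = 1:2 ⇒ N = (2/3, 1/3)
2. Z is the midpoint of SQ ⇒ Z = (0, 1/2)
3. Y lies on line SZ with SY:YZ = 1:2 ⇒ Y = (0, 5/6)
4. E lies on line YV with YE:EV = 4:1 ⇒ E = (4/5, 1/6)
through N parallel to EQ: direction (-4/5, -1/6); meets YV at A = (46/75, 29/90)
A = Y + t·(V−Y) with t = 46/75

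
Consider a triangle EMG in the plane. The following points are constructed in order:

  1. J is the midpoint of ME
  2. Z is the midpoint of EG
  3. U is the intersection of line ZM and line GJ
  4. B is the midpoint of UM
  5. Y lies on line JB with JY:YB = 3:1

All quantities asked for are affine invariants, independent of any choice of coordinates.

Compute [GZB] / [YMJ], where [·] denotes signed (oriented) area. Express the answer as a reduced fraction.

[GZB]:[YMJ] = -16/3

Work in coordinates with E = (0, 0), M = (1, 0), G = (0, 1).
1. J is the midpoint of ME ⇒ J = (1/2, 0)
2. Z is the midpoint of EG ⇒ Z = (0, 1/2)
3. U is the intersection of line ZM and line GJ ⇒ U = (1/3, 1/3)
4. B is the midpoint of UM ⇒ B = (2/3, 1/6)
5. Y lies on line JB with JY:YB = 3:1 ⇒ Y = (5/8, 1/8)
2·[GZB] = 1/3, 2·[YMJ] = -1/16
[GZB]:[YMJ] = 1/3:-1/16 = -16/3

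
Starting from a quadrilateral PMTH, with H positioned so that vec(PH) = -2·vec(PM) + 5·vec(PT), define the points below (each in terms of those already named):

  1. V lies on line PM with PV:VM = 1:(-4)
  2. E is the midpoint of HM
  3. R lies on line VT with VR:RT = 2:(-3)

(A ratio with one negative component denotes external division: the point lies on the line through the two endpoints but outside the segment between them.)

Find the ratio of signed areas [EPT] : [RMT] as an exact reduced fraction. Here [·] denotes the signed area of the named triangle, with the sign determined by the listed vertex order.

[EPT]:[RMT] = 1/8

Assign P = (0, 0), M = (1, 0), T = (0, 1), H = (-2, 5) — the answer is frame-independent, so this choice is without loss of generality.
1. V lies on line PM with PV:VM = 1:(-4) ⇒ V = (-1/3, 0)
2. E is the midpoint of HM ⇒ E = (-1/2, 5/2)
3. R lies on line VT with VR:RT = 2:(-3) ⇒ R = (-1, -2)
2·[EPT] = 1/2, 2·[RMT] = 4
[EPT]:[RMT] = 1/2:4 = 1/8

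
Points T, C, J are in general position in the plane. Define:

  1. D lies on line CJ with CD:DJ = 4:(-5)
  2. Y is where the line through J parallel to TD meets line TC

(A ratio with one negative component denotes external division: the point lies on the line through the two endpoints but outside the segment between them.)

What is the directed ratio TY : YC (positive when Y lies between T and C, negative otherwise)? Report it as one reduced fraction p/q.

Choose coordinates T = (0, 0), C = (1, 0), J = (0, 1).
1. D lies on line CJ with CD:DJ = 4:(-5) ⇒ D = (5, -4)
2. Y is where the line through J parallel to TD meets line TC ⇒ Y = (5/4, 0)
Y = T + t·(C−T) with t = 5/4, so TY:YC = t:(1−t) = 5/4:-1/4

TY:YC = -5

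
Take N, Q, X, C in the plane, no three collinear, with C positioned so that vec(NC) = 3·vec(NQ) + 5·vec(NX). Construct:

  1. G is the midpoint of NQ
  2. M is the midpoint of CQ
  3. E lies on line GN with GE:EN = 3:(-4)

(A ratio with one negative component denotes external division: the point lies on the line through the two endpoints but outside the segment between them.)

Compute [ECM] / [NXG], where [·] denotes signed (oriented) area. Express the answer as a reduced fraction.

[ECM]:[NXG] = -5

Set N = (0, 0), Q = (1, 0), X = (0, 1), C = (3, 5); any affine frame gives the same invariant.
1. G is the midpoint of NQ ⇒ G = (1/2, 0)
2. M is the midpoint of CQ ⇒ M = (2, 5/2)
3. E lies on line GN with GE:EN = 3:(-4) ⇒ E = (2, 0)
2·[ECM] = 5/2, 2·[NXG] = -1/2
[ECM]:[NXG] = 5/2:-1/2 = -5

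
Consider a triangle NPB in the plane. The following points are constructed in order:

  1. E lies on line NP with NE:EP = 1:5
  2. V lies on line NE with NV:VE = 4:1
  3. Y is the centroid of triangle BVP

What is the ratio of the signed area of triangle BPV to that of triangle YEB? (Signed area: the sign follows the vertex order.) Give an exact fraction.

[BPV]:[YEB] = 13/4

Set N = (0, 0), P = (1, 0), B = (0, 1); any affine frame gives the same invariant.
1. E lies on line NP with NE:EP = 1:5 ⇒ E = (1/6, 0)
2. V lies on line NE with NV:VE = 4:1 ⇒ V = (2/15, 0)
3. Y is the centroid of triangle BVP ⇒ Y = (17/45, 1/3)
2·[BPV] = -13/15, 2·[YEB] = -4/15
[BPV]:[YEB] = -13/15:-4/15 = 13/4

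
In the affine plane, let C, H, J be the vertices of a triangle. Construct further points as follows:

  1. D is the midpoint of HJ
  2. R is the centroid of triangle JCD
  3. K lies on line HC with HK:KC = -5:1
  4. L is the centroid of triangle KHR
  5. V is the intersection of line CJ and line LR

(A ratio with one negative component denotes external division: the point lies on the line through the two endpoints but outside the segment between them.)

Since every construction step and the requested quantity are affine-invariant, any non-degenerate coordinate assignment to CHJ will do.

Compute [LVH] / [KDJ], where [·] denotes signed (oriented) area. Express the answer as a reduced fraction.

[LVH]:[KDJ] = -11/15

Choose coordinates C = (0, 0), H = (1, 0), J = (0, 1).
1. D is the midpoint of HJ ⇒ D = (1/2, 1/2)
2. R is the centroid of triangle JCD ⇒ R = (1/6, 1/2)
3. K lies on line HC with HK:KC = -5:1 ⇒ K = (-1/4, 0)
4. L is the centroid of triangle KHR ⇒ L = (11/36, 1/6)
5. V is the intersection of line CJ and line LR ⇒ V = (0, 9/10)
2·[LVH] = -11/24, 2·[KDJ] = 5/8
[LVH]:[KDJ] = -11/24:5/8 = -11/15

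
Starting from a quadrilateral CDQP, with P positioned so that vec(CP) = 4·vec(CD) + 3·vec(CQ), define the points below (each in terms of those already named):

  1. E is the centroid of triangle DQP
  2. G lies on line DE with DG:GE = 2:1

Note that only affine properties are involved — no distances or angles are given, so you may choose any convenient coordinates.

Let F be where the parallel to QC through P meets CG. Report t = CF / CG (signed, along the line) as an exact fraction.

t = 36/13

Assign C = (0, 0), D = (1, 0), Q = (0, 1), P = (4, 3) — the answer is frame-independent, so this choice is without loss of generality.
1. E is the centroid of triangle DQP ⇒ E = (5/3, 4/3)
2. G lies on line DE with DG:GE = 2:1 ⇒ G = (13/9, 8/9)
through P parallel to QC: direction (0, -1); meets CG at F = (4, 32/13)
F = C + t·(G−C) with t = 36/13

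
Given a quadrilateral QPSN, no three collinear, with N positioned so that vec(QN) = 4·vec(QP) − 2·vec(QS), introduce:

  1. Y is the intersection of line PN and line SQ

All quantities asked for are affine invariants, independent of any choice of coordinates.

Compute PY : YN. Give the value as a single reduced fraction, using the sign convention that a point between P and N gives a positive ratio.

Assign Q = (0, 0), P = (1, 0), S = (0, 1), N = (4, -2) — the answer is frame-independent, so this choice is without loss of generality.
1. Y is the intersection of line PN and line SQ ⇒ Y = (0, 2/3)
Y = P + t·(N−P) with t = -1/3, so PY:YN = t:(1−t) = -1/3:4/3

PY:YN = -1/4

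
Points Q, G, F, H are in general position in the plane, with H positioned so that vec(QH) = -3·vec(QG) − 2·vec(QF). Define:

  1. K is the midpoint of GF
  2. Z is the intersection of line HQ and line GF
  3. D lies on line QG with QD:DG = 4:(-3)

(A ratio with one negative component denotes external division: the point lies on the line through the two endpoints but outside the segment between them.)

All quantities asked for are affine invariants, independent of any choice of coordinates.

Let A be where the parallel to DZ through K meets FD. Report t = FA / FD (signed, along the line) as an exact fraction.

Assign Q = (0, 0), G = (1, 0), F = (0, 1), H = (-3, -2) — the answer is frame-independent, so this choice is without loss of generality.
1. K is the midpoint of GF ⇒ K = (1/2, 1/2)
2. Z is the intersection of line HQ and line GF ⇒ Z = (3/5, 2/5)
3. D lies on line QG with QD:DG = 4:(-3) ⇒ D = (4, 0)
through K parallel to DZ: direction (-17/5, 2/5); meets FD at A = (10/3, 1/6)
A = F + t·(D−F) with t = 5/6

t = 5/6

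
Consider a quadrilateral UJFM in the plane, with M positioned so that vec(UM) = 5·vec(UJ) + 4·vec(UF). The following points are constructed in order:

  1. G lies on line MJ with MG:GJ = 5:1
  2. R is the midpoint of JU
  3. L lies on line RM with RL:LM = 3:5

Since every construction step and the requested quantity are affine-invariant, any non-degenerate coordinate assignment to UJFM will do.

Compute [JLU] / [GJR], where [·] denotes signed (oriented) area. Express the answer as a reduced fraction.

[JLU]:[GJR] = -9/2

Work in coordinates with U = (0, 0), J = (1, 0), F = (0, 1), M = (5, 4).
1. G lies on line MJ with MG:GJ = 5:1 ⇒ G = (5/3, 2/3)
2. R is the midpoint of JU ⇒ R = (1/2, 0)
3. L lies on line RM with RL:LM = 3:5 ⇒ L = (35/16, 3/2)
2·[JLU] = 3/2, 2·[GJR] = -1/3
[JLU]:[GJR] = 3/2:-1/3 = -9/2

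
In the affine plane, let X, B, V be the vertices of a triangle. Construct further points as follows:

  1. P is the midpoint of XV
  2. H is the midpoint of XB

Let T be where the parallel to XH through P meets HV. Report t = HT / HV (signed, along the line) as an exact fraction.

t = 1/2

Set X = (0, 0), B = (1, 0), V = (0, 1); any affine frame gives the same invariant.
1. P is the midpoint of XV ⇒ P = (0, 1/2)
2. H is the midpoint of XB ⇒ H = (1/2, 0)
through P parallel to XH: direction (1/2, 0); meets HV at T = (1/4, 1/2)
T = H + t·(V−H) with t = 1/2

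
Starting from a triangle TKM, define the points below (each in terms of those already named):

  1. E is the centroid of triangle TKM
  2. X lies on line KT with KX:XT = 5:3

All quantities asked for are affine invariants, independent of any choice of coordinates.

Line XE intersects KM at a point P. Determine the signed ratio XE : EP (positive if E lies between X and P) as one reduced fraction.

XE:EP = 7/8

Assign T = (0, 0), K = (1, 0), M = (0, 1) — the answer is frame-independent, so this choice is without loss of generality.
1. E is the centroid of triangle TKM ⇒ E = (1/3, 1/3)
2. X lies on line KT with KX:XT = 5:3 ⇒ X = (3/8, 0)
line XE meets KM at P = (2/7, 5/7)
E = X + t·(P−X) with t = 7/15, so XE:EP = 7/15:8/15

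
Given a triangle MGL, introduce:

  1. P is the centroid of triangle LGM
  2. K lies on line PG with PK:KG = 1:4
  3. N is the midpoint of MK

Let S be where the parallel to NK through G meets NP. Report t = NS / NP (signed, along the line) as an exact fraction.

t = -4

Work in coordinates with M = (0, 0), G = (1, 0), L = (0, 1).
1. P is the centroid of triangle LGM ⇒ P = (1/3, 1/3)
2. K lies on line PG with PK:KG = 1:4 ⇒ K = (7/15, 4/15)
3. N is the midpoint of MK ⇒ N = (7/30, 2/15)
through G parallel to NK: direction (7/30, 2/15); meets NP at S = (-1/6, -2/3)
S = N + t·(P−N) with t = -4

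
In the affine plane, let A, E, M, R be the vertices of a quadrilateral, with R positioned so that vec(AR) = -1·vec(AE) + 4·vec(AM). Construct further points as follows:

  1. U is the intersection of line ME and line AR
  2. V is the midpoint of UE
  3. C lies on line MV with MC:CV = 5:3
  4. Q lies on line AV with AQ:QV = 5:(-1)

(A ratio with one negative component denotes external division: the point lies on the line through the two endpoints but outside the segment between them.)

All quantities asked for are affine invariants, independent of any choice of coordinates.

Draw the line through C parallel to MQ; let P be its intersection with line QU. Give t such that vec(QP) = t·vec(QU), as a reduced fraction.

Work in coordinates with A = (0, 0), E = (1, 0), M = (0, 1), R = (-1, 4).
1. U is the intersection of line ME and line AR ⇒ U = (-1/3, 4/3)
2. V is the midpoint of UE ⇒ V = (1/3, 2/3)
3. C lies on line MV with MC:CV = 5:3 ⇒ C = (5/24, 19/24)
4. Q lies on line AV with AQ:QV = 5:(-1) ⇒ Q = (5/12, 5/6)
through C parallel to MQ: direction (5/12, -1/6); meets QU at P = (85/96, 25/48)
P = Q + t·(U−Q) with t = -5/8

t = -5/8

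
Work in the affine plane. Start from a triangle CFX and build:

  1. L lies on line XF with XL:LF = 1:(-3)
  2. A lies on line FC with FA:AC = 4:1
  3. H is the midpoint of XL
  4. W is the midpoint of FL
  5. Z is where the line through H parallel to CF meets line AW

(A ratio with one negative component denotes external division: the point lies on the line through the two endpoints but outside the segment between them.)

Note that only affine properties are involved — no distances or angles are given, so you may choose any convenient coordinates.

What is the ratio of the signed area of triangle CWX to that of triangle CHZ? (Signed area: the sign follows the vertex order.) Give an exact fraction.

Work in coordinates with C = (0, 0), F = (1, 0), X = (0, 1).
1. L lies on line XF with XL:LF = 1:(-3) ⇒ L = (-1/2, 3/2)
2. A lies on line FC with FA:AC = 4:1 ⇒ A = (1/5, 0)
3. H is the midpoint of XL ⇒ H = (-1/4, 5/4)
4. W is the midpoint of FL ⇒ W = (1/4, 3/4)
5. Z is where the line through H parallel to CF meets line AW ⇒ Z = (17/60, 5/4)
2·[CWX] = 1/4, 2·[CHZ] = -2/3
[CWX]:[CHZ] = 1/4:-2/3 = -3/8

[CWX]:[CHZ] = -3/8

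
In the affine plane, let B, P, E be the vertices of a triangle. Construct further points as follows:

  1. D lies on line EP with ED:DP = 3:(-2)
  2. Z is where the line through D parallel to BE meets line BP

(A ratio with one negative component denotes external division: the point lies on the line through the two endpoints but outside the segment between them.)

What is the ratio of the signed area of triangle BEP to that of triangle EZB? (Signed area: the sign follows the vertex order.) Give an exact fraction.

[BEP]:[EZB] = 1/3

Choose coordinates B = (0, 0), P = (1, 0), E = (0, 1).
1. D lies on line EP with ED:DP = 3:(-2) ⇒ D = (3, -2)
2. Z is where the line through D parallel to BE meets line BP ⇒ Z = (3, 0)
2·[BEP] = -1, 2·[EZB] = -3
[BEP]:[EZB] = -1:-3 = 1/3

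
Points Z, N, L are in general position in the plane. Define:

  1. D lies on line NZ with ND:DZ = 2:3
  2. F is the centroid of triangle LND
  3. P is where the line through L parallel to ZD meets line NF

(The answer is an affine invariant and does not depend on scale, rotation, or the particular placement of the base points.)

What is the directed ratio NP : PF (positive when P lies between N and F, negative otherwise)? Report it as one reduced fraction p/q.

NP:PF = -3/2

Set Z = (0, 0), N = (1, 0), L = (0, 1); any affine frame gives the same invariant.
1. D lies on line NZ with ND:DZ = 2:3 ⇒ D = (3/5, 0)
2. F is the centroid of triangle LND ⇒ F = (8/15, 1/3)
3. P is where the line through L parallel to ZD meets line NF ⇒ P = (-2/5, 1)
P = N + t·(F−N) with t = 3, so NP:PF = t:(1−t) = 3:-2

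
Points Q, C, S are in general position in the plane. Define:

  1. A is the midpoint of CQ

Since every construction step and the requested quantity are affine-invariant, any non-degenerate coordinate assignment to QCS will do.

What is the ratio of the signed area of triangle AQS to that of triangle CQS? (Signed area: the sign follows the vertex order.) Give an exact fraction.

[AQS]:[CQS] = 1/2

Work in coordinates with Q = (0, 0), C = (1, 0), S = (0, 1).
1. A is the midpoint of CQ ⇒ A = (1/2, 0)
2·[AQS] = -1/2, 2·[CQS] = -1
[AQS]:[CQS] = -1/2:-1 = 1/2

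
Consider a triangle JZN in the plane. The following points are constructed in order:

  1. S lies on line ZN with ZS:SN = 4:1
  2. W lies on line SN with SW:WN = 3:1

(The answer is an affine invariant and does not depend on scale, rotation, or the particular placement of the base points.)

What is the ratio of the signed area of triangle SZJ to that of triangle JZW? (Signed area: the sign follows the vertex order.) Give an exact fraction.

Assign J = (0, 0), Z = (1, 0), N = (0, 1) — the answer is frame-independent, so this choice is without loss of generality.
1. S lies on line ZN with ZS:SN = 4:1 ⇒ S = (1/5, 4/5)
2. W lies on line SN with SW:WN = 3:1 ⇒ W = (1/20, 19/20)
2·[SZJ] = -4/5, 2·[JZW] = 19/20
[SZJ]:[JZW] = -4/5:19/20 = -16/19

[SZJ]:[JZW] = -16/19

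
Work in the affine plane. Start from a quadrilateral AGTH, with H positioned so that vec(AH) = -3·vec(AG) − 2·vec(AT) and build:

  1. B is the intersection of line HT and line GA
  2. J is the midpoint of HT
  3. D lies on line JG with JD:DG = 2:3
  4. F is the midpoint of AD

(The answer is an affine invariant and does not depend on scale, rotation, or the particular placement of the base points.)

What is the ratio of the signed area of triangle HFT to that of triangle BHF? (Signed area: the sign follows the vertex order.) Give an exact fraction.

[HFT]:[BHF] = 3/2

Set A = (0, 0), G = (1, 0), T = (0, 1), H = (-3, -2); any affine frame gives the same invariant.
1. B is the intersection of line HT and line GA ⇒ B = (-1, 0)
2. J is the midpoint of HT ⇒ J = (-3/2, -1/2)
3. D lies on line JG with JD:DG = 2:3 ⇒ D = (-1/2, -3/10)
4. F is the midpoint of AD ⇒ F = (-1/4, -3/20)
2·[HFT] = 27/10, 2·[BHF] = 9/5
[HFT]:[BHF] = 27/10:9/5 = 3/2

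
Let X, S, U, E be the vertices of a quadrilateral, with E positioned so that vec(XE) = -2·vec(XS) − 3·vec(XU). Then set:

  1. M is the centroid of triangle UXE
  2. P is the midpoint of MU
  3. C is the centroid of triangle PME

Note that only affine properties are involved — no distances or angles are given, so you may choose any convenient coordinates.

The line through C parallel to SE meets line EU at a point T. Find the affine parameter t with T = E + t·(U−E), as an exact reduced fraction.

Set X = (0, 0), S = (1, 0), U = (0, 1), E = (-2, -3); any affine frame gives the same invariant.
1. M is the centroid of triangle UXE ⇒ M = (-2/3, -2/3)
2. P is the midpoint of MU ⇒ P = (-1/3, 1/6)
3. C is the centroid of triangle PME ⇒ C = (-1, -7/6)
through C parallel to SE: direction (-3, -3); meets EU at T = (-7/6, -4/3)
T = E + t·(U−E) with t = 5/12

t = 5/12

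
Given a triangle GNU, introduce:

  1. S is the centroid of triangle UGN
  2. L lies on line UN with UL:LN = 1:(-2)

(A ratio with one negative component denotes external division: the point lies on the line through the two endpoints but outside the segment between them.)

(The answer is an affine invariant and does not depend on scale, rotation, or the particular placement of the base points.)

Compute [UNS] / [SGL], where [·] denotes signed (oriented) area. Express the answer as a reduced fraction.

Assign G = (0, 0), N = (1, 0), U = (0, 1) — the answer is frame-independent, so this choice is without loss of generality.
1. S is the centroid of triangle UGN ⇒ S = (1/3, 1/3)
2. L lies on line UN with UL:LN = 1:(-2) ⇒ L = (-1, 2)
2·[UNS] = -1/3, 2·[SGL] = -1
[UNS]:[SGL] = -1/3:-1 = 1/3

[UNS]:[SGL] = 1/3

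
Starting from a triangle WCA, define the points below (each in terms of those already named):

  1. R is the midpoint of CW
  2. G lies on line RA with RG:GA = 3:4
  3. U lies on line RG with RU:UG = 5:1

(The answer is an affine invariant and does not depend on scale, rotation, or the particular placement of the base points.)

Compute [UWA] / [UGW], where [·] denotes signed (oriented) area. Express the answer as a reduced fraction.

Set W = (0, 0), C = (1, 0), A = (0, 1); any affine frame gives the same invariant.
1. R is the midpoint of CW ⇒ R = (1/2, 0)
2. G lies on line RA with RG:GA = 3:4 ⇒ G = (2/7, 3/7)
3. U lies on line RG with RU:UG = 5:1 ⇒ U = (9/28, 5/14)
2·[UWA] = -9/28, 2·[UGW] = 1/28
[UWA]:[UGW] = -9/28:1/28 = -9

[UWA]:[UGW] = -9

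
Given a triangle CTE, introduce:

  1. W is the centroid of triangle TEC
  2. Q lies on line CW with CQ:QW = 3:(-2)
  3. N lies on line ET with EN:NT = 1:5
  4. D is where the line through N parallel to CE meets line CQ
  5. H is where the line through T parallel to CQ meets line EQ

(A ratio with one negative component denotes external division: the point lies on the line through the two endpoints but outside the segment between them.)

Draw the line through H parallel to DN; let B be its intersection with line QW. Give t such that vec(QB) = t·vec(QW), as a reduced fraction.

t = -3/2

Set C = (0, 0), T = (1, 0), E = (0, 1); any affine frame gives the same invariant.
1. W is the centroid of triangle TEC ⇒ W = (1/3, 1/3)
2. Q lies on line CW with CQ:QW = 3:(-2) ⇒ Q = (1, 1)
3. N lies on line ET with EN:NT = 1:5 ⇒ N = (1/6, 5/6)
4. D is where the line through N parallel to CE meets line CQ ⇒ D = (1/6, 1/6)
5. H is where the line through T parallel to CQ meets line EQ ⇒ H = (2, 1)
through H parallel to DN: direction (0, 2/3); meets QW at B = (2, 2)
B = Q + t·(W−Q) with t = -3/2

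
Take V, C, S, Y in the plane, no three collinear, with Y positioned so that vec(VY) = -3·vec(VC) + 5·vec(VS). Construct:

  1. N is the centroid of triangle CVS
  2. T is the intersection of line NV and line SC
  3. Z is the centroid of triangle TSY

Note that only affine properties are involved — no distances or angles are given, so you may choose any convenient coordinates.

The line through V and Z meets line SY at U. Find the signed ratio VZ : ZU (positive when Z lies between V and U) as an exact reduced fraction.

VZ:ZU = -19

Choose coordinates V = (0, 0), C = (1, 0), S = (0, 1), Y = (-3, 5).
1. N is the centroid of triangle CVS ⇒ N = (1/3, 1/3)
2. T is the intersection of line NV and line SC ⇒ T = (1/2, 1/2)
3. Z is the centroid of triangle TSY ⇒ Z = (-5/6, 13/6)
line VZ meets SY at U = (-15/19, 39/19)
Z = V + t·(U−V) with t = 19/18, so VZ:ZU = 19/18:-1/18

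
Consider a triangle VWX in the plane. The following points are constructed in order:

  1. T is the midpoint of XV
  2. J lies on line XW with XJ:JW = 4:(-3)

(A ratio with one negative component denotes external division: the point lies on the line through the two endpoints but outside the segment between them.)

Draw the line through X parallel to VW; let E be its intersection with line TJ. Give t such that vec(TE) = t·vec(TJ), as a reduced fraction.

Assign V = (0, 0), W = (1, 0), X = (0, 1) — the answer is frame-independent, so this choice is without loss of generality.
1. T is the midpoint of XV ⇒ T = (0, 1/2)
2. J lies on line XW with XJ:JW = 4:(-3) ⇒ J = (4, -3)
through X parallel to VW: direction (1, 0); meets TJ at E = (-4/7, 1)
E = T + t·(J−T) with t = -1/7

t = -1/7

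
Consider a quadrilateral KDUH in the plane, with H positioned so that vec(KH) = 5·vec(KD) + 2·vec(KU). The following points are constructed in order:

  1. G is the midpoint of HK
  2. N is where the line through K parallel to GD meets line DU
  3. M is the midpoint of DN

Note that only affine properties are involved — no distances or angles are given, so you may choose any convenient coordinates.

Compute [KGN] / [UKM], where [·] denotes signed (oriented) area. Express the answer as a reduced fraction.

Set K = (0, 0), D = (1, 0), U = (0, 1), H = (5, 2); any affine frame gives the same invariant.
1. G is the midpoint of HK ⇒ G = (5/2, 1)
2. N is where the line through K parallel to GD meets line DU ⇒ N = (3/5, 2/5)
3. M is the midpoint of DN ⇒ M = (4/5, 1/5)
2·[KGN] = 2/5, 2·[UKM] = 4/5
[KGN]:[UKM] = 2/5:4/5 = 1/2

[KGN]:[UKM] = 1/2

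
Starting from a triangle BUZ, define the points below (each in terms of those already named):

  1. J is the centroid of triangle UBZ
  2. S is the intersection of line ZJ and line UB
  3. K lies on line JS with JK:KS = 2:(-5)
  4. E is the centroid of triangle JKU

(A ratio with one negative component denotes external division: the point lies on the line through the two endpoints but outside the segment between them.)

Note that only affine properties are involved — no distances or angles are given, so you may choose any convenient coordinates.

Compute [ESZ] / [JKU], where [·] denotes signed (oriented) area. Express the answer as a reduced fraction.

[ESZ]:[JKU] = 3/2

Work in coordinates with B = (0, 0), U = (1, 0), Z = (0, 1).
1. J is the centroid of triangle UBZ ⇒ J = (1/3, 1/3)
2. S is the intersection of line ZJ and line UB ⇒ S = (1/2, 0)
3. K lies on line JS with JK:KS = 2:(-5) ⇒ K = (2/9, 5/9)
4. E is the centroid of triangle JKU ⇒ E = (14/27, 8/27)
2·[ESZ] = -1/6, 2·[JKU] = -1/9
[ESZ]:[JKU] = -1/6:-1/9 = 3/2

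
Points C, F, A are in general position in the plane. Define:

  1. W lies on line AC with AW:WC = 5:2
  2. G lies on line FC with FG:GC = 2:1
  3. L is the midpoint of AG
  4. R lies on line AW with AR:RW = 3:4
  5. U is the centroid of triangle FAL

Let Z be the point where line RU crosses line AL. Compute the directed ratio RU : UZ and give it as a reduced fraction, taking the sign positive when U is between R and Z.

RU:UZ = -143/98

Set C = (0, 0), F = (1, 0), A = (0, 1); any affine frame gives the same invariant.
1. W lies on line AC with AW:WC = 5:2 ⇒ W = (0, 2/7)
2. G lies on line FC with FG:GC = 2:1 ⇒ G = (1/3, 0)
3. L is the midpoint of AG ⇒ L = (1/6, 1/2)
4. R lies on line AW with AR:RW = 3:4 ⇒ R = (0, 34/49)
5. U is the centroid of triangle FAL ⇒ U = (7/18, 1/2)
line RU meets AL at Z = (35/286, 181/286)
U = R + t·(Z−R) with t = 143/45, so RU:UZ = 143/45:-98/45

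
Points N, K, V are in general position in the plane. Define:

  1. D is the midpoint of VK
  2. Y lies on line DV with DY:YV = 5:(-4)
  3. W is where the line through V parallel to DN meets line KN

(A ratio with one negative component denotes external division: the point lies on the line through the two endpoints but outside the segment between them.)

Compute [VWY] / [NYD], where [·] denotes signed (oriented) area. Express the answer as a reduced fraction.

[VWY]:[NYD] = 8/5

Choose coordinates N = (0, 0), K = (1, 0), V = (0, 1).
1. D is the midpoint of VK ⇒ D = (1/2, 1/2)
2. Y lies on line DV with DY:YV = 5:(-4) ⇒ Y = (-2, 3)
3. W is where the line through V parallel to DN meets line KN ⇒ W = (-1, 0)
2·[VWY] = -4, 2·[NYD] = -5/2
[VWY]:[NYD] = -4:-5/2 = 8/5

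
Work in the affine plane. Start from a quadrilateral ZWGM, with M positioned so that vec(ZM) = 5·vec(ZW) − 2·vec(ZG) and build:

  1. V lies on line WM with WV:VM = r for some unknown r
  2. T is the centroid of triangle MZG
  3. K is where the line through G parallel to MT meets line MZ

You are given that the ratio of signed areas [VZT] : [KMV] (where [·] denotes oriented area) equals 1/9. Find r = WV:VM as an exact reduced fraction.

Assign Z = (0, 0), W = (1, 0), G = (0, 1), M = (5, -2) — the answer is frame-independent, so this choice is without loss of generality.
1. With WV:VM = r, write λ = r/(r+1) so V = W + λ·(M−W); V is affine-linear in λ
2. T is the centroid of triangle MZG ⇒ T = (5/3, -1/3)
3. K is where the line through G parallel to MT meets line MZ ⇒ K = (10, -4)
Every point depending on V is an affine combination of V and λ-independent points, so each such coordinate is linear in λ; the λ² term in each signed area is a multiple of (M−W)×(M−W) = 0, so 2·[VZT] and 2·[KMV] are each linear in λ. Evaluating at λ=0 and λ=1:
  2·[VZT] = -2·λ + 1/3,   2·[KMV] = 2·λ − 2
So [VZT]:[KMV] = (-2·λ + 1/3) / (2·λ − 2). Setting this equal to 1/9:
  -2·λ + 1/3 = 1/9·(2·λ − 2)  ⇒  λ = 1/4
Then r = λ/(1−λ) = (1/4)/(3/4) = 1/3. Check: with r = 1/3, V = (2, -1/2) and [VZT]:[KMV] = 1/9 as required.

r = 1/3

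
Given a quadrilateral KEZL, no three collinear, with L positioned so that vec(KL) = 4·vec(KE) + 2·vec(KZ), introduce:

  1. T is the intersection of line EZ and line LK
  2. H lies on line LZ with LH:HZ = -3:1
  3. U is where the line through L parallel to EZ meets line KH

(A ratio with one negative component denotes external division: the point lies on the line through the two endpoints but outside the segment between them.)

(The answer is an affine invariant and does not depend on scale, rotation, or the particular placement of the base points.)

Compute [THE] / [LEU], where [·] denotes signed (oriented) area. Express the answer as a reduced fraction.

[THE]:[LEU] = 1/24

Work in coordinates with K = (0, 0), E = (1, 0), Z = (0, 1), L = (4, 2).
1. T is the intersection of line EZ and line LK ⇒ T = (2/3, 1/3)
2. H lies on line LZ with LH:HZ = -3:1 ⇒ H = (-2, 1/2)
3. U is where the line through L parallel to EZ meets line KH ⇒ U = (8, -2)
2·[THE] = 5/6, 2·[LEU] = 20
[THE]:[LEU] = 5/6:20 = 1/24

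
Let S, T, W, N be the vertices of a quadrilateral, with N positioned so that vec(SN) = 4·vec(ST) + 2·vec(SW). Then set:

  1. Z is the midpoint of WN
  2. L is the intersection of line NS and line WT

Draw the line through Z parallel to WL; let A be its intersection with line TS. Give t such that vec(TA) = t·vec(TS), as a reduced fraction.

t = -5/2

Assign S = (0, 0), T = (1, 0), W = (0, 1), N = (4, 2) — the answer is frame-independent, so this choice is without loss of generality.
1. Z is the midpoint of WN ⇒ Z = (2, 3/2)
2. L is the intersection of line NS and line WT ⇒ L = (2/3, 1/3)
through Z parallel to WL: direction (2/3, -2/3); meets TS at A = (7/2, 0)
A = T + t·(S−T) with t = -5/2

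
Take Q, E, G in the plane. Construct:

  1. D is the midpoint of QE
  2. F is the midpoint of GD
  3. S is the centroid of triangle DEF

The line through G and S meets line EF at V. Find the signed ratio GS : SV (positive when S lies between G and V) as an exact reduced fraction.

GS:SV = -4

Work in coordinates with Q = (0, 0), E = (1, 0), G = (0, 1).
1. D is the midpoint of QE ⇒ D = (1/2, 0)
2. F is the midpoint of GD ⇒ F = (1/4, 1/2)
3. S is the centroid of triangle DEF ⇒ S = (7/12, 1/6)
line GS meets EF at V = (7/16, 3/8)
S = G + t·(V−G) with t = 4/3, so GS:SV = 4/3:-1/3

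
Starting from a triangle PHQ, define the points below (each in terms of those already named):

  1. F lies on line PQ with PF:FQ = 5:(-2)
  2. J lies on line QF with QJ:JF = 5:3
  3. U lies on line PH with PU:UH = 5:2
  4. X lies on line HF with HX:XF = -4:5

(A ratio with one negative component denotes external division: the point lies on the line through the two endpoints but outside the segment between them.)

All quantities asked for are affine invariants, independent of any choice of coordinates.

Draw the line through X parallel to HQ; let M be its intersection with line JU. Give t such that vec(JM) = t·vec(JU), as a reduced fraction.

t = 259/59

Set P = (0, 0), H = (1, 0), Q = (0, 1); any affine frame gives the same invariant.
1. F lies on line PQ with PF:FQ = 5:(-2) ⇒ F = (0, 5/3)
2. J lies on line QF with QJ:JF = 5:3 ⇒ J = (0, 17/12)
3. U lies on line PH with PU:UH = 5:2 ⇒ U = (5/7, 0)
4. X lies on line HF with HX:XF = -4:5 ⇒ X = (5, -20/3)
through X parallel to HQ: direction (-1, 1); meets JU at M = (185/59, -850/177)
M = J + t·(U−J) with t = 259/59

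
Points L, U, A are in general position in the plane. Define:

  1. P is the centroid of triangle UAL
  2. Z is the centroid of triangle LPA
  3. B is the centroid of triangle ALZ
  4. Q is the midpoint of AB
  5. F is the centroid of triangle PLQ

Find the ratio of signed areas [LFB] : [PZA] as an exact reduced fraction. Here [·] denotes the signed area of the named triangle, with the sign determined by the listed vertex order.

Choose coordinates L = (0, 0), U = (1, 0), A = (0, 1).
1. P is the centroid of triangle UAL ⇒ P = (1/3, 1/3)
2. Z is the centroid of triangle LPA ⇒ Z = (1/9, 4/9)
3. B is the centroid of triangle ALZ ⇒ B = (1/27, 13/27)
4. Q is the midpoint of AB ⇒ Q = (1/54, 20/27)
5. F is the centroid of triangle PLQ ⇒ F = (19/162, 29/81)
2·[LFB] = 7/162, 2·[PZA] = -1/9
[LFB]:[PZA] = 7/162:-1/9 = -7/18

[LFB]:[PZA] = -7/18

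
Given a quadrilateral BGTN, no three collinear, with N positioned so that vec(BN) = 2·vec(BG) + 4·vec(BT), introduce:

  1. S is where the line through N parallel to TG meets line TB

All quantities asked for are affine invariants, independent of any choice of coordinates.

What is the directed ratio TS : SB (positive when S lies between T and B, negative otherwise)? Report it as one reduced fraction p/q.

TS:SB = -5/6

Assign B = (0, 0), G = (1, 0), T = (0, 1), N = (2, 4) — the answer is frame-independent, so this choice is without loss of generality.
1. S is where the line through N parallel to TG meets line TB ⇒ S = (0, 6)
S = T + t·(B−T) with t = -5, so TS:SB = t:(1−t) = -5:6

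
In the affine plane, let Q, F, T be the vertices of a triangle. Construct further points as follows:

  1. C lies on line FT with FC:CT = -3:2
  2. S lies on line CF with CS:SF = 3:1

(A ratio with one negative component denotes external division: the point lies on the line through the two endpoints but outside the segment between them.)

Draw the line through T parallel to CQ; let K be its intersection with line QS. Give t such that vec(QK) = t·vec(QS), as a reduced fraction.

Set Q = (0, 0), F = (1, 0), T = (0, 1); any affine frame gives the same invariant.
1. C lies on line FT with FC:CT = -3:2 ⇒ C = (-2, 3)
2. S lies on line CF with CS:SF = 3:1 ⇒ S = (1/4, 3/4)
through T parallel to CQ: direction (2, -3); meets QS at K = (2/9, 2/3)
K = Q + t·(S−Q) with t = 8/9

t = 8/9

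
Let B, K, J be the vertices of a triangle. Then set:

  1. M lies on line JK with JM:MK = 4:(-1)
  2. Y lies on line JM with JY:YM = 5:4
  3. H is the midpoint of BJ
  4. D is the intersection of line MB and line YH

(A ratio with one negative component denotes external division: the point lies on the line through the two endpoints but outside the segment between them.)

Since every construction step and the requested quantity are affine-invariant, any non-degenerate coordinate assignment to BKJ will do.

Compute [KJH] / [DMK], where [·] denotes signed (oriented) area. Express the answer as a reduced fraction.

[KJH]:[DMK] = -3/8

Work in coordinates with B = (0, 0), K = (1, 0), J = (0, 1).
1. M lies on line JK with JM:MK = 4:(-1) ⇒ M = (4/3, -1/3)
2. Y lies on line JM with JY:YM = 5:4 ⇒ Y = (20/27, 7/27)
3. H is the midpoint of BJ ⇒ H = (0, 1/2)
4. D is the intersection of line MB and line YH ⇒ D = (20/3, -5/3)
2·[KJH] = 1/2, 2·[DMK] = -4/3
[KJH]:[DMK] = 1/2:-4/3 = -3/8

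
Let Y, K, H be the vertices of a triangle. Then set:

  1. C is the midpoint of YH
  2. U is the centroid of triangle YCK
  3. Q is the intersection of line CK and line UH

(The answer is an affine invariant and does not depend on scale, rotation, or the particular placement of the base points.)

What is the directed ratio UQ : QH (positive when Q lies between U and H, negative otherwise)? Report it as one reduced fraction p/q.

Set Y = (0, 0), K = (1, 0), H = (0, 1); any affine frame gives the same invariant.
1. C is the midpoint of YH ⇒ C = (0, 1/2)
2. U is the centroid of triangle YCK ⇒ U = (1/3, 1/6)
3. Q is the intersection of line CK and line UH ⇒ Q = (1/4, 3/8)
Q = U + t·(H−U) with t = 1/4, so UQ:QH = t:(1−t) = 1/4:3/4

UQ:QH = 1/3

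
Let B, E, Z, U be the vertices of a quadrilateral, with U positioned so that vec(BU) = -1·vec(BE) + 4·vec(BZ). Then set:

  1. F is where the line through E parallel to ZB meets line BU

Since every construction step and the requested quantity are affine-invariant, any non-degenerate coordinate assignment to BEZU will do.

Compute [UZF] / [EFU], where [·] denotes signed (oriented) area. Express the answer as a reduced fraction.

Assign B = (0, 0), E = (1, 0), Z = (0, 1), U = (-1, 4) — the answer is frame-independent, so this choice is without loss of generality.
1. F is where the line through E parallel to ZB meets line BU ⇒ F = (1, -4)
2·[UZF] = -2, 2·[EFU] = -8
[UZF]:[EFU] = -2:-8 = 1/4

[UZF]:[EFU] = 1/4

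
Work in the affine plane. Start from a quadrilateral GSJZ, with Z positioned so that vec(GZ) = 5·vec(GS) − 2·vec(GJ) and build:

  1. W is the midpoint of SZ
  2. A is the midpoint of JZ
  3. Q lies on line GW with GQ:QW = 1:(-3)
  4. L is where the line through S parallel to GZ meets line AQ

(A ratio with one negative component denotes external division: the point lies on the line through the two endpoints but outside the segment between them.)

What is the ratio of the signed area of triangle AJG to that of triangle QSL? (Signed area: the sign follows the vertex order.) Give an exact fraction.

[AJG]:[QSL] = -6

Set G = (0, 0), S = (1, 0), J = (0, 1), Z = (5, -2); any affine frame gives the same invariant.
1. W is the midpoint of SZ ⇒ W = (3, -1)
2. A is the midpoint of JZ ⇒ A = (5/2, -1/2)
3. Q lies on line GW with GQ:QW = 1:(-3) ⇒ Q = (-3/2, 1/2)
4. L is where the line through S parallel to GZ meets line AQ ⇒ L = (11/6, -1/3)
2·[AJG] = 5/2, 2·[QSL] = -5/12
[AJG]:[QSL] = 5/2:-5/12 = -6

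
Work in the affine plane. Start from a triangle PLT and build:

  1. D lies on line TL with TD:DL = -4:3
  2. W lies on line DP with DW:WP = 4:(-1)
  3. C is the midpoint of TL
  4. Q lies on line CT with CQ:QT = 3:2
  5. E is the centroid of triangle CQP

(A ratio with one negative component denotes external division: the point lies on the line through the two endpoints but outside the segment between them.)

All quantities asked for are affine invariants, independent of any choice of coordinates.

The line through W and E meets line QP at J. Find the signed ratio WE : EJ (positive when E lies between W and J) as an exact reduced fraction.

WE:EJ = -41/3

Assign P = (0, 0), L = (1, 0), T = (0, 1) — the answer is frame-independent, so this choice is without loss of generality.
1. D lies on line TL with TD:DL = -4:3 ⇒ D = (4, -3)
2. W lies on line DP with DW:WP = 4:(-1) ⇒ W = (-4/3, 1)
3. C is the midpoint of TL ⇒ C = (1/2, 1/2)
4. Q lies on line CT with CQ:QT = 3:2 ⇒ Q = (1/5, 4/5)
5. E is the centroid of triangle CQP ⇒ E = (7/30, 13/30)
line WE meets QP at J = (73/615, 292/615)
E = W + t·(J−W) with t = 41/38, so WE:EJ = 41/38:-3/38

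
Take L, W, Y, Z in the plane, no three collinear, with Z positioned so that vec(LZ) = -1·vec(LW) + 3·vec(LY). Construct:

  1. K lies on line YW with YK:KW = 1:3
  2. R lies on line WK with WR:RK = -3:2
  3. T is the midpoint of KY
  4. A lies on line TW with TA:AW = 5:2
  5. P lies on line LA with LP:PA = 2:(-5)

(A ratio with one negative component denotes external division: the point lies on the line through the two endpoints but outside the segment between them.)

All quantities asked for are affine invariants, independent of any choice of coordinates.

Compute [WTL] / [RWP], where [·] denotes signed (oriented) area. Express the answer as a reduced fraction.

[WTL]:[RWP] = -7/30

Assign L = (0, 0), W = (1, 0), Y = (0, 1), Z = (-1, 3) — the answer is frame-independent, so this choice is without loss of generality.
1. K lies on line YW with YK:KW = 1:3 ⇒ K = (1/4, 3/4)
2. R lies on line WK with WR:RK = -3:2 ⇒ R = (-5/4, 9/4)
3. T is the midpoint of KY ⇒ T = (1/8, 7/8)
4. A lies on line TW with TA:AW = 5:2 ⇒ A = (3/4, 1/4)
5. P lies on line LA with LP:PA = 2:(-5) ⇒ P = (-1/2, -1/6)
2·[WTL] = 7/8, 2·[RWP] = -15/4
[WTL]:[RWP] = 7/8:-15/4 = -7/30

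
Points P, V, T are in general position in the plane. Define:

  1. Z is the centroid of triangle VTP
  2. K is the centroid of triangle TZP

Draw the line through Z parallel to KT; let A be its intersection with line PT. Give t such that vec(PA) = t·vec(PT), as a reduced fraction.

t = 2

Work in coordinates with P = (0, 0), V = (1, 0), T = (0, 1).
1. Z is the centroid of triangle VTP ⇒ Z = (1/3, 1/3)
2. K is the centroid of triangle TZP ⇒ K = (1/9, 4/9)
through Z parallel to KT: direction (-1/9, 5/9); meets PT at A = (0, 2)
A = P + t·(T−P) with t = 2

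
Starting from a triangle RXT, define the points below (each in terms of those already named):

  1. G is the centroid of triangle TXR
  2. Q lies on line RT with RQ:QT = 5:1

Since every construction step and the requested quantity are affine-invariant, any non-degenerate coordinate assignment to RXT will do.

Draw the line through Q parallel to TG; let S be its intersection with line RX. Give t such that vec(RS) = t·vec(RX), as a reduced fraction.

t = 5/12

Work in coordinates with R = (0, 0), X = (1, 0), T = (0, 1).
1. G is the centroid of triangle TXR ⇒ G = (1/3, 1/3)
2. Q lies on line RT with RQ:QT = 5:1 ⇒ Q = (0, 5/6)
through Q parallel to TG: direction (1/3, -2/3); meets RX at S = (5/12, 0)
S = R + t·(X−R) with t = 5/12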